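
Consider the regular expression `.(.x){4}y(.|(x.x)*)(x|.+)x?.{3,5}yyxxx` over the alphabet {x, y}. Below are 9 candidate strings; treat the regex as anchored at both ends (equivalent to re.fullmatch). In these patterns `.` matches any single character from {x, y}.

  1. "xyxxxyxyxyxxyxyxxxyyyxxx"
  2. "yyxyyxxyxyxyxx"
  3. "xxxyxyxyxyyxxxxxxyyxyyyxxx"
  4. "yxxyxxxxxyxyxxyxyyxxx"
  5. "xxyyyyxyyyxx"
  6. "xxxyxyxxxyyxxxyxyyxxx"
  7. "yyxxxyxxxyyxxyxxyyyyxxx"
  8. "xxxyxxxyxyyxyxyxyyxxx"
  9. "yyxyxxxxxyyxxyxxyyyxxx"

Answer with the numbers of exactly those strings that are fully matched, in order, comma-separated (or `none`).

1, 3, 4, 6, 7, 8, 9

1 → match
2 → no match — must end with "yyxxx"
3 → match
4 → match
5 → no match — must end with "yyxxx"
6 → match
7 → match
8 → match
9 → match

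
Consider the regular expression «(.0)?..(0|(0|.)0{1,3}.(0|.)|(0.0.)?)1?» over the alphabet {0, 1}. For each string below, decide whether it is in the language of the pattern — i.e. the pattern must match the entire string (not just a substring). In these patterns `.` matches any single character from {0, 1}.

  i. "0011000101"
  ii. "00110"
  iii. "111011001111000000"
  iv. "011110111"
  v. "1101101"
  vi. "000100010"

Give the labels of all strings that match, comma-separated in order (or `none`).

i, ii, vi

i → match
ii → match
iii → no match
iv → no match
v → no match
vi → match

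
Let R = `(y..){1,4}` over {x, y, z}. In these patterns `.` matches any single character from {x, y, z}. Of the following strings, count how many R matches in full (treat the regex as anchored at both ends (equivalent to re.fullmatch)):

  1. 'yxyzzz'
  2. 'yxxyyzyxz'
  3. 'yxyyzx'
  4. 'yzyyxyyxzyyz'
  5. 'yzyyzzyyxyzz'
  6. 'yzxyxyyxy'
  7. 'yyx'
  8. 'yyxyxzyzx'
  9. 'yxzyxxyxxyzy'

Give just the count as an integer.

1 → no match
2 → match
3 → match
4 → match
5 → match
6 → match
7 → match
8 → match
9 → match
Total matched: 8

8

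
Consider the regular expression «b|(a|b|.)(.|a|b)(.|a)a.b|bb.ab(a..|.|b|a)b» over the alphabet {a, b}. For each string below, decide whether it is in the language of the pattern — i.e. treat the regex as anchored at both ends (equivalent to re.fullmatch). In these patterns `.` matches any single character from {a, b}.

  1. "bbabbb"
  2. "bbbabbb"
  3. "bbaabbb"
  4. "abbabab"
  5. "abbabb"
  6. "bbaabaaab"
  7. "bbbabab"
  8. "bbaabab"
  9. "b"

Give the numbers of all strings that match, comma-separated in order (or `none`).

1 → no match
2 → match
3 → match
4 → no match
5 → match
6 → match
7 → match
8 → match
9 → match

2, 3, 5, 6, 7, 8, 9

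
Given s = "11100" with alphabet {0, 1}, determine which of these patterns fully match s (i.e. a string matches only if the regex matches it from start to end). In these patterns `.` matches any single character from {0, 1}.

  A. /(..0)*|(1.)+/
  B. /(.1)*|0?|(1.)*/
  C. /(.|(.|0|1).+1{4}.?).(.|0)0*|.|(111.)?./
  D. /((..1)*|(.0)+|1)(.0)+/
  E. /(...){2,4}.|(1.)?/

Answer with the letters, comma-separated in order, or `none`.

C, D

A → no match
B → no match
C → match
D → match
E → no match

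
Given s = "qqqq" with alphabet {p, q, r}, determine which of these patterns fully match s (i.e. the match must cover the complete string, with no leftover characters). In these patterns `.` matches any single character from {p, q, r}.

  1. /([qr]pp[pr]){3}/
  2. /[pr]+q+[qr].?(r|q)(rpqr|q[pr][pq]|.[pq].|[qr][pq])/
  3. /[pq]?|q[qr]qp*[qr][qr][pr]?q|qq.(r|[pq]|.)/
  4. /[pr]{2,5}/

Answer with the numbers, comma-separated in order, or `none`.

1 → no match
2 → no match
3 → match
4 → no match

3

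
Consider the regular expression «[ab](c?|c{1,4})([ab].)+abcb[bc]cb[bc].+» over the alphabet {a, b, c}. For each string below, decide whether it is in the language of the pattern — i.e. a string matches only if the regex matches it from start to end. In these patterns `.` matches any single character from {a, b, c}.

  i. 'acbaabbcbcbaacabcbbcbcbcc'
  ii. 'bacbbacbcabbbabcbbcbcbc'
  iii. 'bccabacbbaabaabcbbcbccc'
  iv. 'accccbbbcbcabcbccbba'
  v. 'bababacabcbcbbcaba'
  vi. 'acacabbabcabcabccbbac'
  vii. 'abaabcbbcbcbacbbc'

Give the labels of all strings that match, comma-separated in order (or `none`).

i, ii, iii, iv, vii

i → match
ii → match
iii → match
iv → match
v → no match
vi → no match
vii → match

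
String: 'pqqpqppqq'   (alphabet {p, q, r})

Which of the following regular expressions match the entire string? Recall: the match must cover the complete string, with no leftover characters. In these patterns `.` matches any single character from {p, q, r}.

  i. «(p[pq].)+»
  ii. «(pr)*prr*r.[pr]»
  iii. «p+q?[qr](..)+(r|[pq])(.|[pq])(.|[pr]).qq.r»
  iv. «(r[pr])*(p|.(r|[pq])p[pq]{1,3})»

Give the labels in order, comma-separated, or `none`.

i → match
ii → no match
iii → no match — must end with 'r'
iv → no match

i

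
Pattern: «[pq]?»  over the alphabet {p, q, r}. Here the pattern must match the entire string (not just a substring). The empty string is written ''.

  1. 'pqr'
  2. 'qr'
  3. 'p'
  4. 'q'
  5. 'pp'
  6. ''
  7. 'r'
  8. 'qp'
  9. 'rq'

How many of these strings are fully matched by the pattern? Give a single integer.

3

1 → no match
2 → no match
3 → match
4 → match
5 → no match
6 → match
7 → no match
8 → no match
9 → no match
Total matched: 3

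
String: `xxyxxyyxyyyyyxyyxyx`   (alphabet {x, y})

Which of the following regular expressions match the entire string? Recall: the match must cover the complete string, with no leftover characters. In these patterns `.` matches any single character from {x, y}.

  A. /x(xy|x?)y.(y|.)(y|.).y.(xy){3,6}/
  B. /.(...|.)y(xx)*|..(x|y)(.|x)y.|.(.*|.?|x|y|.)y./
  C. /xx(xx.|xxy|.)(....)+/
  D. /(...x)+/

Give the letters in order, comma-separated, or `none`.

B, C

A → no match — must end with `xy`
B → match
C → match
D → no match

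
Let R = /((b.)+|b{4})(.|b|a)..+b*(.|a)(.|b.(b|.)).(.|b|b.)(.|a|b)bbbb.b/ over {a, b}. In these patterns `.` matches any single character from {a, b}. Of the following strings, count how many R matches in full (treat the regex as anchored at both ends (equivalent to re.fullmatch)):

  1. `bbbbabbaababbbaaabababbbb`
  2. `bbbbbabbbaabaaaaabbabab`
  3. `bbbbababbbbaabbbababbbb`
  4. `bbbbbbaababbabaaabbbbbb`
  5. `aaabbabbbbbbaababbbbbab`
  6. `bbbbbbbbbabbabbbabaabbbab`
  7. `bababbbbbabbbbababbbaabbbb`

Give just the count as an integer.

1 → no match
2 → no match
3 → no match
4 → match
5 → no match — must start with `b`
6 → no match
7 → no match
Total matched: 1

1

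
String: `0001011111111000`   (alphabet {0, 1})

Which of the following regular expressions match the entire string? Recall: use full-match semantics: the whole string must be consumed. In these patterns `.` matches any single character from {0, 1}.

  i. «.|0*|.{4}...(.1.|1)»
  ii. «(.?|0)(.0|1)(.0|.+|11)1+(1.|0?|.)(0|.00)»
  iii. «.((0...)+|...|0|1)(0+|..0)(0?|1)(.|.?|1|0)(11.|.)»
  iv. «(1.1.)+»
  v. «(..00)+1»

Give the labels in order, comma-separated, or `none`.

ii

i → no match
ii → match
iii → no match
iv → no match — must start with `1`
v → no match — must end with `001`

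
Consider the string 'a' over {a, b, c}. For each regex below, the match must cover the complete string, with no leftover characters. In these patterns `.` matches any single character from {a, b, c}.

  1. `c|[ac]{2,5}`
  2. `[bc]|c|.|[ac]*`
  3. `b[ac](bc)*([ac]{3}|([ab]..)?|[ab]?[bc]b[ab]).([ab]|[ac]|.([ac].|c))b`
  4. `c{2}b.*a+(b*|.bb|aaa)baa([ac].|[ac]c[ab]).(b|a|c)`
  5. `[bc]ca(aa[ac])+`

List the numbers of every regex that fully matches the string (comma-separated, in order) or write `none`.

1 → no match
2 → match
3 → no match — must start with 'b'
4 → no match — must start with 'c'
5 → no match

2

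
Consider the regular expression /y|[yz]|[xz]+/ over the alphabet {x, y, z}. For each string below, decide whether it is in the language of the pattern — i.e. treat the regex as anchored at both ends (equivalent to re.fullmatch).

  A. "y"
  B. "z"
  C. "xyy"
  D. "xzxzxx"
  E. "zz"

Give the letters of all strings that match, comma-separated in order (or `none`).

A, B, D, E

A. "y" → match
B. "z" → match
C. "xyy" → no match
D. "xzxzxx" → match
E. "zz" → match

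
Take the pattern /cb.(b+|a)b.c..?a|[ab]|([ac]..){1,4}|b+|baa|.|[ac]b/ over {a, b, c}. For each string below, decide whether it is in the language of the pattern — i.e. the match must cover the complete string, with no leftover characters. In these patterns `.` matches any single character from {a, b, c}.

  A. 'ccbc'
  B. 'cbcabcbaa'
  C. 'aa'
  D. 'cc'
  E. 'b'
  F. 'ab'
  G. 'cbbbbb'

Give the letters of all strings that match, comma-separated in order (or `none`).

E, F

A → no match
B → no match
C → no match
D → no match
E → match
F → match
G → no match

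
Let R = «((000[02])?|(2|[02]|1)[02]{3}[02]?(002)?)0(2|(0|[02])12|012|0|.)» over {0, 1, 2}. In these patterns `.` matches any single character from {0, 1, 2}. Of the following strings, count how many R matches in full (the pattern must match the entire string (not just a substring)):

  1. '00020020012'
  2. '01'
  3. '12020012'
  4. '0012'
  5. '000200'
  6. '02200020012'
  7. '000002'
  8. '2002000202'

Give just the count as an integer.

8

1 → match
2 → match
3 → match
4 → match
5 → match
6 → match
7 → match
8 → match
Total matched: 8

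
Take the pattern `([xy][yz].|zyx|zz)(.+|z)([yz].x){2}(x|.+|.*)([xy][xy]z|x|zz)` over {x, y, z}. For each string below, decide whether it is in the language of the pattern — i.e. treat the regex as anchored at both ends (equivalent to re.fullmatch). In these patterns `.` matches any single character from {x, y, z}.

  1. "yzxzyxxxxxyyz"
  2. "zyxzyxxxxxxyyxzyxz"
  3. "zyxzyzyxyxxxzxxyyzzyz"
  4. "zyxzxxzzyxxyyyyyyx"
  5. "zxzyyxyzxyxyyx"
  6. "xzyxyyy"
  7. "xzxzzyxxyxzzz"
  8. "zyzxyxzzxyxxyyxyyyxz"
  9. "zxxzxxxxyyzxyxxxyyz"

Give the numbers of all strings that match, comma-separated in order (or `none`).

none

1 → no match
2 → no match
3 → no match
4 → no match
5 → no match
6. "xzyxyyy" → no match
7 → no match
8 → no match
9 → no match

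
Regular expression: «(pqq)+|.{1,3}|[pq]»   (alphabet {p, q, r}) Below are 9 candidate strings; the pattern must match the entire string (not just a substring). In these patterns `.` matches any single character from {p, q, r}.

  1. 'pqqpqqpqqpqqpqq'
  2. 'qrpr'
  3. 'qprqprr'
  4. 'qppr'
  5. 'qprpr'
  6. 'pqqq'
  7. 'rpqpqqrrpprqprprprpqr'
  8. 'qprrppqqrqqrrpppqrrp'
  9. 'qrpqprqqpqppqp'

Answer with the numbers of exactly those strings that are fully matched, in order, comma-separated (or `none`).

1

1 → match
2 → no match
3 → no match
4 → no match
5 → no match
6 → no match
7 → no match
8 → no match
9 → no match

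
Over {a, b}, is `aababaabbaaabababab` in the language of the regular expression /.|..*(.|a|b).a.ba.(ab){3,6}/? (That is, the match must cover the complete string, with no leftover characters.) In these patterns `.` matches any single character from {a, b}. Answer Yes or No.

Yes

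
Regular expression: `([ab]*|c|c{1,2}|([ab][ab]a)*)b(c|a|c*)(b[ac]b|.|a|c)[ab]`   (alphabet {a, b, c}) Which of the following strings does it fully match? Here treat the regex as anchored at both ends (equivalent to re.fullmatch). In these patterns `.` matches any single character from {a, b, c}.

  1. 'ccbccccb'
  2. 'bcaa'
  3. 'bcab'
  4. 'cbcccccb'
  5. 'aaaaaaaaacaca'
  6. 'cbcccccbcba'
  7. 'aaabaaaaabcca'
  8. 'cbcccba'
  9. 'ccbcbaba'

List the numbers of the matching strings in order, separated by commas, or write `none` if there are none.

1. 'ccbccccb' → match
2. 'bcaa' → match
3. 'bcab' → match
4. 'cbcccccb' → match
5 → no match
6. 'cbcccccbcba' → match
7 → match
8. 'cbcccba' → match
9. 'ccbcbaba' → match

1, 2, 3, 4, 6, 7, 8, 9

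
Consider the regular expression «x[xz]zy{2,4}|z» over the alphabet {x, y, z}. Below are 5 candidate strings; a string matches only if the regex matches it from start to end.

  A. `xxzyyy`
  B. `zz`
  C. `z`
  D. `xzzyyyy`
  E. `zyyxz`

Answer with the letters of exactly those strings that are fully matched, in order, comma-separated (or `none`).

A. `xxzyyy` → match
B. `zz` → no match
C. `z` → match
D. `xzzyyyy` → match
E. `zyyxz` → no match

A, C, D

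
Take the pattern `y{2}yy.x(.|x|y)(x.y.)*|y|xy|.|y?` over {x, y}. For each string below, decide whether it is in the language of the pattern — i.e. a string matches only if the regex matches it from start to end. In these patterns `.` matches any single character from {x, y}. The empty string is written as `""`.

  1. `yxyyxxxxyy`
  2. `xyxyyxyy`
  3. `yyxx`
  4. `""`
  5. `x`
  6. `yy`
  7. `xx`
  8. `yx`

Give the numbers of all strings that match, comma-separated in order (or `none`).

4, 5

1. `yxyyxxxxyy` → no match
2. `xyxyyxyy` → no match
3. `yyxx` → no match
4. `""` → match
5. `x` → match
6. `yy` → no match
7. `xx` → no match
8. `yx` → no match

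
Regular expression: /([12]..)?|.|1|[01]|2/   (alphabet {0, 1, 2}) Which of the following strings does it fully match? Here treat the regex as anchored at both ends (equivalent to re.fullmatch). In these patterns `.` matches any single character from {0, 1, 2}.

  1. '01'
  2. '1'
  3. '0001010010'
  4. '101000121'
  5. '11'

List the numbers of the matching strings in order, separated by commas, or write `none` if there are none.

2

1 → no match
2 → match
3 → no match
4 → no match
5 → no match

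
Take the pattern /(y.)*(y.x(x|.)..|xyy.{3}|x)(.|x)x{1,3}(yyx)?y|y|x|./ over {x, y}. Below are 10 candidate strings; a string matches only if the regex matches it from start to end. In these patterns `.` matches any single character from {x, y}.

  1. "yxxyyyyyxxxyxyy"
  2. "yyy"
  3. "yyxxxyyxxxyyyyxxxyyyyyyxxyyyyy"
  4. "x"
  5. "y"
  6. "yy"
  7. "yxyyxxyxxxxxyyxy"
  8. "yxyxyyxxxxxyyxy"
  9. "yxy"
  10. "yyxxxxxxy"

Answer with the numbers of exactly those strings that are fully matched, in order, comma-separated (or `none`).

1 → no match
2. "yyy" → no match
3 → no match
4. "x" → match
5. "y" → match
6. "yy" → no match
7 → match
8 → match
9. "yxy" → no match
10. "yyxxxxxxy" → match

4, 5, 7, 8, 10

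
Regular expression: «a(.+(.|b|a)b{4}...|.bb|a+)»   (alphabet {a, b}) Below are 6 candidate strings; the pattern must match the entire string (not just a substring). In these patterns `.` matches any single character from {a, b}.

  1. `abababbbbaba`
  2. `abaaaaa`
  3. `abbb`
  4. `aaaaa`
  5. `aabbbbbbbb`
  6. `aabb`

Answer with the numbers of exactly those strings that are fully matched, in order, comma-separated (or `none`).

1 → match
2 → no match
3 → match
4 → match
5 → match
6 → match

1, 3, 4, 5, 6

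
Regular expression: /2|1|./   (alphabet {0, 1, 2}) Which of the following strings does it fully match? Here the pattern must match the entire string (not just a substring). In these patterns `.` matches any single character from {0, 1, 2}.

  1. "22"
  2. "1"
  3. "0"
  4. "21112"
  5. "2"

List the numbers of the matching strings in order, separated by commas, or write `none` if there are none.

1 → no match
2 → match
3 → match
4 → no match
5 → match

2, 3, 5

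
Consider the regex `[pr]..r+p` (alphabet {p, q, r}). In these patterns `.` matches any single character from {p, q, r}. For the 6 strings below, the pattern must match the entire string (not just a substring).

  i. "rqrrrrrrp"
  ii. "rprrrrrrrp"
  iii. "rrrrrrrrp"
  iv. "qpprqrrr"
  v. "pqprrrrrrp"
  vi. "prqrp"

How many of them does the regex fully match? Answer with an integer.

i → match
ii → match
iii → match
iv → no match — must end with "rp"
v → match
vi → match
Total matched: 5

5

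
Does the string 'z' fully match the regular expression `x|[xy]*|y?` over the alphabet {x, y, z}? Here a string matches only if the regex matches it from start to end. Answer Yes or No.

No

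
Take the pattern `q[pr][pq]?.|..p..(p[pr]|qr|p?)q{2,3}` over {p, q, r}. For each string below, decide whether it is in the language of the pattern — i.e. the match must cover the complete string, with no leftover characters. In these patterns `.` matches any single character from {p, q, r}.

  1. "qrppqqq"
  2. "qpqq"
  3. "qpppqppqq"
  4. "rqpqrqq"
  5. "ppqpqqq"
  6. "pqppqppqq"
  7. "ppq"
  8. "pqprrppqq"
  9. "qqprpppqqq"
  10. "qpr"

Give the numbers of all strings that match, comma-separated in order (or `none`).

1, 2, 3, 4, 6, 8, 9, 10

1 → match
2 → match
3 → match
4 → match
5 → no match
6 → match
7 → no match
8 → match
9 → match
10 → match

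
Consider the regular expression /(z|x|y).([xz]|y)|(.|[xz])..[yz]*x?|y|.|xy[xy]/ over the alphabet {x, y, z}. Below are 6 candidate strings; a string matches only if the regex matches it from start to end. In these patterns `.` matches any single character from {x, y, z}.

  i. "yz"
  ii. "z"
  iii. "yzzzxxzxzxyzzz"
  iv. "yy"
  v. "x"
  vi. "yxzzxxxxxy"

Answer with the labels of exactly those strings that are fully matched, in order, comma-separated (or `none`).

ii, v

i → no match
ii → match
iii → no match
iv → no match
v → match
vi → no match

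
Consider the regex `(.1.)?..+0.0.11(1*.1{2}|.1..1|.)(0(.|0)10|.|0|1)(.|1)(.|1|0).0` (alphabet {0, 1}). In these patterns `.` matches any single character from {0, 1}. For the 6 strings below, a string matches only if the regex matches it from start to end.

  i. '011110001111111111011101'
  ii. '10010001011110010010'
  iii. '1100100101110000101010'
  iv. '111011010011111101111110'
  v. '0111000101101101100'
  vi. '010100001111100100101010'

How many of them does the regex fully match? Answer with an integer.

2

i → no match — must end with '0'
ii → no match
iii → no match
iv → match
v → no match
vi → match
Total matched: 2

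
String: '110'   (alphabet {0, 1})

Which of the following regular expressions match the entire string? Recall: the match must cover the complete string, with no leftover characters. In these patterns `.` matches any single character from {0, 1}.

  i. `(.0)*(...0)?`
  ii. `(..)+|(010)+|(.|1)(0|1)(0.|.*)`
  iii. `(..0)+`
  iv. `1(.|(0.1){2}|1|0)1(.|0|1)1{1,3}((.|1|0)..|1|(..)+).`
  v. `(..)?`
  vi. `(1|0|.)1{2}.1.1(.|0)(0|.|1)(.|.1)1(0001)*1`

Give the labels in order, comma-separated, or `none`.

ii, iii

i → no match
ii → match
iii → match
iv → no match
v → no match
vi → no match — must end with '1'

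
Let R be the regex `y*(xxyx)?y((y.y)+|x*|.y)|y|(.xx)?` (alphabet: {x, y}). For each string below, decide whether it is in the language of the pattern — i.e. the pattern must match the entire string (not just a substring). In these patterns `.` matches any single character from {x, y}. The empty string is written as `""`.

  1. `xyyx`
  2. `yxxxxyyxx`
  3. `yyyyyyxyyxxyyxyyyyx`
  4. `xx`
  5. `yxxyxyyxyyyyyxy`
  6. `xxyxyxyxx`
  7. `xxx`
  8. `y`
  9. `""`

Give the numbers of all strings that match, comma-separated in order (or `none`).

5, 7, 8, 9

1 → no match
2 → no match
3 → no match
4 → no match
5 → match
6 → no match
7 → match
8 → match
9 → match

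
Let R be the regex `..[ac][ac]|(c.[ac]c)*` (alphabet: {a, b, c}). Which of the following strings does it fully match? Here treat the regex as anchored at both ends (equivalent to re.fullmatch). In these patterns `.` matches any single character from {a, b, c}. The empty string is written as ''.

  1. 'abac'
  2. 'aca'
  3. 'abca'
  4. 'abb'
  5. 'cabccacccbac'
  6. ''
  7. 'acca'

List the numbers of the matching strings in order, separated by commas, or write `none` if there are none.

1, 3, 6, 7

1 → match
2 → no match
3 → match
4 → no match
5 → no match
6 → match
7 → match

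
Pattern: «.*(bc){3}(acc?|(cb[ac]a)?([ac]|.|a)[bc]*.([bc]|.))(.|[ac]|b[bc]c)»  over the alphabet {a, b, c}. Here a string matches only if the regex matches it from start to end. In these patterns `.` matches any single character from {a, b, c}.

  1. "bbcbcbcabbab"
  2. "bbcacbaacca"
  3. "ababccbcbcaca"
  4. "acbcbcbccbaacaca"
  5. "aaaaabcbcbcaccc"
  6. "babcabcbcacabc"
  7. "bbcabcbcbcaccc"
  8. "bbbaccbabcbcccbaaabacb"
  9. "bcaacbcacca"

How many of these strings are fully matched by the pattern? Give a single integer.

1 → match
2 → no match
3 → no match
4 → match
5 → match
6 → no match
7 → match
8 → no match
9 → no match
Total matched: 4

4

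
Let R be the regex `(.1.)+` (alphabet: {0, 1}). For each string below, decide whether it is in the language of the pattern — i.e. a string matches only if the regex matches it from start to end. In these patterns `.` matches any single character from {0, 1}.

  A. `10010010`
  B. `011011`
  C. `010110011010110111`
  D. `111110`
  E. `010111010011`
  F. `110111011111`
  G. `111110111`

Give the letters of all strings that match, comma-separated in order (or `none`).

B, C, D, E, F, G

A → no match
B → match
C → match
D → match
E → match
F → match
G → match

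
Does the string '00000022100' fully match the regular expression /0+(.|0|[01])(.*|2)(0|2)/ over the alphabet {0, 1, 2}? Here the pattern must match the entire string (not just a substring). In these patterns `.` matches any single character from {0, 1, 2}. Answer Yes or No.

Yes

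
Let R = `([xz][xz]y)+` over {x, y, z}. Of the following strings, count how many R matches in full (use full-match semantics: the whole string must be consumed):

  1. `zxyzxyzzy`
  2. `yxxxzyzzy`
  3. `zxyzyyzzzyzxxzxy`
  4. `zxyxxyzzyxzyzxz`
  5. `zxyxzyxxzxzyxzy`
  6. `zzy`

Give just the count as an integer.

1 → match
2 → no match
3 → no match
4 → no match — must end with `y`
5 → no match
6 → match
Total matched: 2

2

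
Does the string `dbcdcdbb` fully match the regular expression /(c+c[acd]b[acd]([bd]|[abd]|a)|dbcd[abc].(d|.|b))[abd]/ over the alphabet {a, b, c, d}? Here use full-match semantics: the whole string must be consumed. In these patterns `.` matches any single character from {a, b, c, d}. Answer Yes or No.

Yes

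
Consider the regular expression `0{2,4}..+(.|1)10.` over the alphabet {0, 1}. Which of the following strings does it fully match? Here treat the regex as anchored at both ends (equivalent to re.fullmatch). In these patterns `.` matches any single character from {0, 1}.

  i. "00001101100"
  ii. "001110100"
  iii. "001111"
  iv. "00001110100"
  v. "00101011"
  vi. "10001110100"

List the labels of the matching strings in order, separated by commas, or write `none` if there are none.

i, ii, iv

i → match
ii → match
iii → no match
iv → match
v → no match
vi → no match — must start with "0"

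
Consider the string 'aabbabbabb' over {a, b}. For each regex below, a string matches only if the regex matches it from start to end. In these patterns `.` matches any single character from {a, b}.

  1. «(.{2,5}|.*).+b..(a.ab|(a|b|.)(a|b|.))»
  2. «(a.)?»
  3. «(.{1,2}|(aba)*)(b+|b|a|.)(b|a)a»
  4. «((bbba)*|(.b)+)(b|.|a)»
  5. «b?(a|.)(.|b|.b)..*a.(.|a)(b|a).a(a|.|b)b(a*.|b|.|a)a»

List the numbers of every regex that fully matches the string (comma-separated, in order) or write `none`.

1

1 → match
2 → no match
3 → no match — must end with 'a'
4 → no match
5 → no match — must end with 'a'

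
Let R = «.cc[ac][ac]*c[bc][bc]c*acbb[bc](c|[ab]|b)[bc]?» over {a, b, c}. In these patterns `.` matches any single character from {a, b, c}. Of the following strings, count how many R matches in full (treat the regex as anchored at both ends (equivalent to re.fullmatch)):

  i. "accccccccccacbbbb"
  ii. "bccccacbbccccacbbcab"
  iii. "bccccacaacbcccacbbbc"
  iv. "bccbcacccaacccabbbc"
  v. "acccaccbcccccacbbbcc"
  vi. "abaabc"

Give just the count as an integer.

4

i → match
ii → match
iii → match
iv → no match
v → match
vi → no match
Total matched: 4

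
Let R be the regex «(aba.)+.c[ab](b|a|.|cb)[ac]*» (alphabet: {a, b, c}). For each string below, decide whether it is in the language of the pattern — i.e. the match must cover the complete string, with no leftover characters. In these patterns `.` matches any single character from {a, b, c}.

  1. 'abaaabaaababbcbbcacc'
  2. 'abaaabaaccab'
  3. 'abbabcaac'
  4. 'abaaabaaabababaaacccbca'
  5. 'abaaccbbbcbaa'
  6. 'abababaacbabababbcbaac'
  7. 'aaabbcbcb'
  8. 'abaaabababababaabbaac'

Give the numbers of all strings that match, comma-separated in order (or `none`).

1 → match
2 → match
3 → no match — must start with 'aba'
4 → no match
5 → no match
6 → no match
7 → no match — must start with 'aba'
8 → no match

1, 2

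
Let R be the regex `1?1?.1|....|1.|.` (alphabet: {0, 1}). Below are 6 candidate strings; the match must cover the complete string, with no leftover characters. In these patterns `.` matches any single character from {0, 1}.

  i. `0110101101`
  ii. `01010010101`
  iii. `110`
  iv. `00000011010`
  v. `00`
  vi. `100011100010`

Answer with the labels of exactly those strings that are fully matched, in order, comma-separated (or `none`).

none

i → no match
ii → no match
iii → no match
iv → no match
v → no match
vi → no match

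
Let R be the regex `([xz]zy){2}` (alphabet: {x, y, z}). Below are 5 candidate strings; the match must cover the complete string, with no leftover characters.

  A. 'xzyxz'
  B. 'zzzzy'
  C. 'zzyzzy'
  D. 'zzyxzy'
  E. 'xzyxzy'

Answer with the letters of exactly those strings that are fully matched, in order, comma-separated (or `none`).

A. 'xzyxz' → no match — must end with 'zy'
B. 'zzzzy' → no match
C. 'zzyzzy' → match
D. 'zzyxzy' → match
E. 'xzyxzy' → match

C, D, E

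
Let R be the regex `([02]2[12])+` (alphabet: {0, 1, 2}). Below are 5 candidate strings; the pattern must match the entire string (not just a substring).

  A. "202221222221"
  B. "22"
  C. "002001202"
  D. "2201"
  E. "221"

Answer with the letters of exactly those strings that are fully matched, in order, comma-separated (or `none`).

A. "202221222221" → no match
B. "22" → no match
C. "002001202" → no match
D. "2201" → no match
E. "221" → match

E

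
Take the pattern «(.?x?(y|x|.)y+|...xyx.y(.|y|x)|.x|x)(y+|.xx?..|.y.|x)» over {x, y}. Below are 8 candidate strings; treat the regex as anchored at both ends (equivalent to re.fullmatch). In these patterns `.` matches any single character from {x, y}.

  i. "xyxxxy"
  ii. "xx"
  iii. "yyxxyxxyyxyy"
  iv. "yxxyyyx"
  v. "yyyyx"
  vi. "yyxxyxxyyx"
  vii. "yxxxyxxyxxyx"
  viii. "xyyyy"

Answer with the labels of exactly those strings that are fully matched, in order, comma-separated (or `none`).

i, ii, iii, iv, v, vi, vii, viii

i. "xyxxxy" → match
ii. "xx" → match
iii. "yyxxyxxyyxyy" → match
iv. "yxxyyyx" → match
v. "yyyyx" → match
vi. "yyxxyxxyyx" → match
vii. "yxxxyxxyxxyx" → match
viii. "xyyyy" → match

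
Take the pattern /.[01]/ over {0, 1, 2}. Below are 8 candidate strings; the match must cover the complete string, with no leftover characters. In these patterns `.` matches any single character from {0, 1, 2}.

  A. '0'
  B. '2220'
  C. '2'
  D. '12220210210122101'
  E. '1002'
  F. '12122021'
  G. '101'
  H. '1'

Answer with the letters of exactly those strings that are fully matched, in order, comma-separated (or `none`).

A. '0' → no match
B. '2220' → no match
C. '2' → no match
D → no match
E. '1002' → no match
F. '12122021' → no match
G. '101' → no match
H. '1' → no match

none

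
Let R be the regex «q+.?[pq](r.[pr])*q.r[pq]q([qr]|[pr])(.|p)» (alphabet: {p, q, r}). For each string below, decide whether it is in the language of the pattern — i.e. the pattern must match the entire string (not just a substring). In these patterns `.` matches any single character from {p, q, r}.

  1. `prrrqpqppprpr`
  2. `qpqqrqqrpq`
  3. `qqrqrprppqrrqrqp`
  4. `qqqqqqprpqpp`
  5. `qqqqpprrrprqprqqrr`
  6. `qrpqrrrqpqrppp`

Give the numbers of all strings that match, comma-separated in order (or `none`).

1 → no match — must start with `q`
2 → no match
3 → no match
4 → match
5 → no match
6 → no match

4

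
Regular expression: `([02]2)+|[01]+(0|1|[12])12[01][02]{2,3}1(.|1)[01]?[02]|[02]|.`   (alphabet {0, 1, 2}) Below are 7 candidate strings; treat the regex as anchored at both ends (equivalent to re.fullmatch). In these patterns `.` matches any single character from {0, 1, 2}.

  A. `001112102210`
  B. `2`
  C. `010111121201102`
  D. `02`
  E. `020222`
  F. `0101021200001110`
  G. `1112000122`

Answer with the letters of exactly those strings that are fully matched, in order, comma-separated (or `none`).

A → no match
B → match
C → match
D → match
E → match
F → match
G → match

B, C, D, E, F, G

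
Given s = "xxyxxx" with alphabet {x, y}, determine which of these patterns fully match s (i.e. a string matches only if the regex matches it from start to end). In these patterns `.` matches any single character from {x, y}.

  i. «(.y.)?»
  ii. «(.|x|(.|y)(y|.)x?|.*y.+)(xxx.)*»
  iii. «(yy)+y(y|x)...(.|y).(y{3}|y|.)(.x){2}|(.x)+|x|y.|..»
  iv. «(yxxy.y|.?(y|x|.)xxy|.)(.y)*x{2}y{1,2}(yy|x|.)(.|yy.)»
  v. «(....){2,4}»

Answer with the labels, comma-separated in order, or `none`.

ii, iii

i → no match
ii → match
iii → match
iv → no match
v → no match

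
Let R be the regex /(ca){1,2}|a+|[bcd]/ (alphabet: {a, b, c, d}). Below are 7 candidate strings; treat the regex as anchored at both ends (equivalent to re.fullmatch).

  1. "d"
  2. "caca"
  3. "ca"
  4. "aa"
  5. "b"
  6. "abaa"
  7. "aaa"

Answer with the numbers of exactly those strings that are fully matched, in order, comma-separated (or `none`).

1, 2, 3, 4, 5, 7

1 → match
2 → match
3 → match
4 → match
5 → match
6 → no match
7 → match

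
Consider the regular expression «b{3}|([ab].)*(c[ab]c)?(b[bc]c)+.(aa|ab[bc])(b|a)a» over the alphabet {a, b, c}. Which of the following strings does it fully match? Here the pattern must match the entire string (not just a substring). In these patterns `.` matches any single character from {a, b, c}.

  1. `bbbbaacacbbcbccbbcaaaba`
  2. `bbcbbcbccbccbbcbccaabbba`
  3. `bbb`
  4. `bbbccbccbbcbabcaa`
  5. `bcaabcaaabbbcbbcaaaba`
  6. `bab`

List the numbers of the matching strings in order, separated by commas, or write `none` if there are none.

1, 2, 3, 4, 5

1 → match
2 → match
3 → match
4 → match
5 → match
6 → no match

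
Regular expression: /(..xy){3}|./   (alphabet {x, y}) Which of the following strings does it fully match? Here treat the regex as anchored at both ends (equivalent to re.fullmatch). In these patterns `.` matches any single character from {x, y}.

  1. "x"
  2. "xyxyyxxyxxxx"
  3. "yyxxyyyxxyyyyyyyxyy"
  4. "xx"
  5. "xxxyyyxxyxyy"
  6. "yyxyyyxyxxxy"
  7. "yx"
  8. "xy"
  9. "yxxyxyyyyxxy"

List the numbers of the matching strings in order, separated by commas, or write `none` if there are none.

1 → match
2 → no match
3 → no match
4 → no match
5 → no match
6 → match
7 → no match
8 → no match
9 → no match

1, 6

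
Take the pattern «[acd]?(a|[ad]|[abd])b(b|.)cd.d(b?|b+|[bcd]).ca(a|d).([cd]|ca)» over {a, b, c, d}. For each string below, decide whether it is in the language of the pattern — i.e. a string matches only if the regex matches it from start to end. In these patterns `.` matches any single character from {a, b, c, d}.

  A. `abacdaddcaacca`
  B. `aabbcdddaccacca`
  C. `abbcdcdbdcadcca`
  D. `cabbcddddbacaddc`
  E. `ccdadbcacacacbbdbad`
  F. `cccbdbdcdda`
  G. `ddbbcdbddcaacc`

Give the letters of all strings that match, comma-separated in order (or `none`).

A → match
B → no match
C → match
D → no match
E → no match
F → no match
G → match

A, C, G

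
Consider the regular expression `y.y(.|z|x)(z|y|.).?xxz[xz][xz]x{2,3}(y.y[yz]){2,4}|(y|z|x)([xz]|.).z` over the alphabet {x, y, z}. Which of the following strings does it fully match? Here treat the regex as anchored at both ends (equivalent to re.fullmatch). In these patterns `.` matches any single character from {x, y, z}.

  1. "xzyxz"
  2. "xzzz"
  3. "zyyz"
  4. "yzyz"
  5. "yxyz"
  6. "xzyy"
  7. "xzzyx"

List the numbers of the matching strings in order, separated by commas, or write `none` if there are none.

1 → no match
2 → match
3 → match
4 → match
5 → match
6 → no match
7 → no match

2, 3, 4, 5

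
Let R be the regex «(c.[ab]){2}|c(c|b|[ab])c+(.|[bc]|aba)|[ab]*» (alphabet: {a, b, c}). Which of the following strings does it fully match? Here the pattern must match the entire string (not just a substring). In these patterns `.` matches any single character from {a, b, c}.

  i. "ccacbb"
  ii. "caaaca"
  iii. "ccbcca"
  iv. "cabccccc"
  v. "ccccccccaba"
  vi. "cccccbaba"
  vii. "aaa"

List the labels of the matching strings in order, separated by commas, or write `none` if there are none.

i → match
ii → no match
iii → match
iv → no match
v → match
vi → no match
vii → match

i, iii, v, vii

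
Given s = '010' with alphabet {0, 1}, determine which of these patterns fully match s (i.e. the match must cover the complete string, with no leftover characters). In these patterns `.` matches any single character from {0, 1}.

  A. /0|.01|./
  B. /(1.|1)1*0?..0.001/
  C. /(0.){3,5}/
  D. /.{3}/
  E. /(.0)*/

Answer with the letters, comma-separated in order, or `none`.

D

A → no match
B → no match — must start with '1'
C → no match
D → match
E → no match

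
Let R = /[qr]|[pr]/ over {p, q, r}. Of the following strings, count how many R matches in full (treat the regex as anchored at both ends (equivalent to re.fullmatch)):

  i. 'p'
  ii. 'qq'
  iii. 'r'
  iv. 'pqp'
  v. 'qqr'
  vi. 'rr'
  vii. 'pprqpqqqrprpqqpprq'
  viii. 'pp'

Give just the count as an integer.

2

i. 'p' → match
ii. 'qq' → no match
iii. 'r' → match
iv. 'pqp' → no match
v. 'qqr' → no match
vi. 'rr' → no match
vii → no match
viii. 'pp' → no match
Total matched: 2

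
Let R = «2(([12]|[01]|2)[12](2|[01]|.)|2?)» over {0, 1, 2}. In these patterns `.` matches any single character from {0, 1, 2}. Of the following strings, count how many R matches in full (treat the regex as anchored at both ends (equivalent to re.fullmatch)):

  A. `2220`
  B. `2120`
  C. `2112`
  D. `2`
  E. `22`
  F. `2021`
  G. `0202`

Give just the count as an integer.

6

A. `2220` → match
B. `2120` → match
C. `2112` → match
D. `2` → match
E. `22` → match
F. `2021` → match
G. `0202` → no match — must start with `2`
Total matched: 6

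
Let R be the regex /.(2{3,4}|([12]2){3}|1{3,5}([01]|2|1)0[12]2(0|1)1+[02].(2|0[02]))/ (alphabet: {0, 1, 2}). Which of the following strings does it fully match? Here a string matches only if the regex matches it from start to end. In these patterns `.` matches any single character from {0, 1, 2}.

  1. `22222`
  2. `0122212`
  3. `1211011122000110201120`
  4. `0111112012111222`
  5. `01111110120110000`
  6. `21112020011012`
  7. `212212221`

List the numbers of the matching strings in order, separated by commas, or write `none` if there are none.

1, 2, 4, 5

1 → match
2 → match
3 → no match
4 → match
5 → match
6 → no match
7 → no match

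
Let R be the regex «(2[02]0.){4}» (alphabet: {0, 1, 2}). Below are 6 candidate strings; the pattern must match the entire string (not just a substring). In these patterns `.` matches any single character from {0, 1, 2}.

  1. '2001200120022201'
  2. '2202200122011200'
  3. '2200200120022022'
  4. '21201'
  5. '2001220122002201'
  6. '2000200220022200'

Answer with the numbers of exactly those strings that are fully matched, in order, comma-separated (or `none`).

1, 5, 6

1 → match
2 → no match
3 → no match
4 → no match
5 → match
6 → match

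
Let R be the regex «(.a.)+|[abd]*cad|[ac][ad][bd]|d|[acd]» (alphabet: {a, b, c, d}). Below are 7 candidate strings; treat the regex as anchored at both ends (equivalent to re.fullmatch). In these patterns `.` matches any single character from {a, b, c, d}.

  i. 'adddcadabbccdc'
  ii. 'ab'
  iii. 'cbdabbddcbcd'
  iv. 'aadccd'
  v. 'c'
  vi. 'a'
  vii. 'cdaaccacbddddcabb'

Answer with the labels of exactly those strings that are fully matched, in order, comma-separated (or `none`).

i → no match
ii → no match
iii → no match
iv → no match
v → match
vi → match
vii → no match

v, vi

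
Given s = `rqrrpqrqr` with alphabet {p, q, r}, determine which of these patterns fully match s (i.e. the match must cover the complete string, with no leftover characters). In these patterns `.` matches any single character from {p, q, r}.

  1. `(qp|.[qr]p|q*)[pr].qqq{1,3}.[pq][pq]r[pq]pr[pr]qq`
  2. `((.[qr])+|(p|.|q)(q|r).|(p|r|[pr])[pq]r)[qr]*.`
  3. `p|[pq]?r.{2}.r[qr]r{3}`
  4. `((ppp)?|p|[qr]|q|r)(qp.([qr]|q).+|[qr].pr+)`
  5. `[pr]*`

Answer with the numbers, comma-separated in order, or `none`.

2

1 → no match — must end with `qq`
2 → match
3 → no match
4 → no match
5 → no match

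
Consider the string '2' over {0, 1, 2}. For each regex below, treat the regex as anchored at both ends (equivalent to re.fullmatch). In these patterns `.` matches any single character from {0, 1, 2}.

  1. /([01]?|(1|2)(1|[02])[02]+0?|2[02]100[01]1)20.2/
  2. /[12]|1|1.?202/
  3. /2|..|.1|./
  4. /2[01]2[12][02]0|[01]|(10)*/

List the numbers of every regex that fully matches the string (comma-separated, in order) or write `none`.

2, 3

1 → no match
2 → match
3 → match
4 → no match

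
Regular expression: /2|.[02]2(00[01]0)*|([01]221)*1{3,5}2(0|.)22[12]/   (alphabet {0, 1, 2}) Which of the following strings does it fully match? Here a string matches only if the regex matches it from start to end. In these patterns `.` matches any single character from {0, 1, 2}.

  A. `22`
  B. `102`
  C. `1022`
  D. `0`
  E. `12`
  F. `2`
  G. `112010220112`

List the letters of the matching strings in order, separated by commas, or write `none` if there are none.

A. `22` → no match
B. `102` → match
C. `1022` → no match
D. `0` → no match
E. `12` → no match
F. `2` → match
G. `112010220112` → no match

B, F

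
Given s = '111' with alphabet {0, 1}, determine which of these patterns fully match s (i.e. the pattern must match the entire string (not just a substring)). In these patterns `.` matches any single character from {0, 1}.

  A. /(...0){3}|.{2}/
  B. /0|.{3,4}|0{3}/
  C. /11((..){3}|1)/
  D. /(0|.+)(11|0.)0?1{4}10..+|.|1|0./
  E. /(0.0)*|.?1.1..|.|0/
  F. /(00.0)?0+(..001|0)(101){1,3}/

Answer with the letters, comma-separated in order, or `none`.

A → no match
B → match
C → match
D → no match
E → no match
F → no match — must end with '101'

B, C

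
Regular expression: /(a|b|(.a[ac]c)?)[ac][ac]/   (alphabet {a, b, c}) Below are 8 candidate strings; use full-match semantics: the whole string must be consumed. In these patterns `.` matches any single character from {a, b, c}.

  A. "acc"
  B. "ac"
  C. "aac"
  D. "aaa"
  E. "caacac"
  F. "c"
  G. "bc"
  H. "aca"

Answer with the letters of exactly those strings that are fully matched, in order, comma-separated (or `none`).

A → match
B → match
C → match
D → match
E → match
F → no match
G → no match
H → match

A, B, C, D, E, H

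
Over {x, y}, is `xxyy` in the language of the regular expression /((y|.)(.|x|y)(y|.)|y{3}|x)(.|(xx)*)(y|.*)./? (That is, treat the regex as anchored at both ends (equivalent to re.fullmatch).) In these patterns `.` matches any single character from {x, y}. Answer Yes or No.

Yes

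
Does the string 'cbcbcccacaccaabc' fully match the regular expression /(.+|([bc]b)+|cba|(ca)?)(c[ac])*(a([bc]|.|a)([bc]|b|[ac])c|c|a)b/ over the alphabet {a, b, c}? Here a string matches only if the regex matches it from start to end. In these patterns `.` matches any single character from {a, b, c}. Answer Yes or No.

No

Every match must end with 'b', but 'cbcbcccacaccaabc' does not.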